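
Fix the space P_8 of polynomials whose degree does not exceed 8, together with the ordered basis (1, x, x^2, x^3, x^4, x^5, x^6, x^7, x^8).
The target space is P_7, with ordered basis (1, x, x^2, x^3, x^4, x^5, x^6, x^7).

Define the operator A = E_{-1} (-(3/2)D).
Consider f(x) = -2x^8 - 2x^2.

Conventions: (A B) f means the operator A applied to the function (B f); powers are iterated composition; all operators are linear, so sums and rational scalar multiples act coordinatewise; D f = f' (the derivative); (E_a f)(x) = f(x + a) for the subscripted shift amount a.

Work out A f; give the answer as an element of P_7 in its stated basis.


g(x) = 24x^7 - 168x^6 + 504x^5 - 840x^4 + 840x^3 - 504x^2 + 174x - 30

D f = -16x^7 - 4x
(-(3/2)D) f = 24x^7 + 6x
E_{-1} (-(3/2)D) f = 24x^7 - 168x^6 + 504x^5 - 840x^4 + 840x^3 - 504x^2 + 174x - 30


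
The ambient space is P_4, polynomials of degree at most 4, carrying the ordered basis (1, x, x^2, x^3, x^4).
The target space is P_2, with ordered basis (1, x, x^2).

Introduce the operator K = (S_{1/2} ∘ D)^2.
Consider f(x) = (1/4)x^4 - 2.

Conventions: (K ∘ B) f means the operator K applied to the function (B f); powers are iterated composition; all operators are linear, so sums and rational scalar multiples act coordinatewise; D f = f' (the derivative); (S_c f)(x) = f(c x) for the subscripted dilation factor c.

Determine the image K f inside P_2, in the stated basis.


the result is g(x) = (3/32)x^2

D f = x^3
S_{1/2} D f = (1/8)x^3
D (S_{1/2} ∘ D) f = (3/8)x^2
S_{1/2} D (S_{1/2} ∘ D) f = (3/32)x^2


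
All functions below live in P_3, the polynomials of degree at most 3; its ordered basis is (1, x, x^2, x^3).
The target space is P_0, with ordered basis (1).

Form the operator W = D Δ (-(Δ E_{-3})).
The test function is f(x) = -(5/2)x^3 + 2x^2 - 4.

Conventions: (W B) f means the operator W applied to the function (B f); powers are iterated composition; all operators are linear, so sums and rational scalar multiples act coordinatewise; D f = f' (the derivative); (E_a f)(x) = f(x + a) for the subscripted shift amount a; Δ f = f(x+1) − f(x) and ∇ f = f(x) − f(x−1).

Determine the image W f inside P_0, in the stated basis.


g(x) = 15

E_{-3} f = -(5/2)x^3 + (49/2)x^2 - (159/2)x + 163/2
Δ E_{-3} f = -(15/2)x^2 + (83/2)x - 115/2
(-(Δ E_{-3})) f = (15/2)x^2 - (83/2)x + 115/2
Δ (-(Δ E_{-3})) f = 15x - 34
D Δ (-(Δ E_{-3})) f = 15


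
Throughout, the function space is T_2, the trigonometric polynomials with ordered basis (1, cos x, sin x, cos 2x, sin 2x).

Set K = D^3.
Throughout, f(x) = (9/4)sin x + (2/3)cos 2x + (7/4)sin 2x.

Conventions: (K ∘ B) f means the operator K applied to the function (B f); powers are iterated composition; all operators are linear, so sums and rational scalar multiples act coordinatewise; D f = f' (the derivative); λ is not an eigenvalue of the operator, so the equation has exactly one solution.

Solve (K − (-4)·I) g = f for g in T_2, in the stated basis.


the image equals g(x) = (9/68)cos x + (9/17)sin x + (5/24)cos 2x + (1/48)sin 2x

write g with unknown coordinates in the stated basis and equate coefficients in (K − (-4)·I) g = f
solving from the highest basis element down gives g = (9/68)cos x + (9/17)sin x + (5/24)cos 2x + (1/48)sin 2x
check: K g = -(9/17)cos x + (9/68)sin x - (1/6)cos 2x + (5/3)sin 2x
so K g − (-4)·g = (9/4)sin x + (2/3)cos 2x + (7/4)sin 2x = f ✓


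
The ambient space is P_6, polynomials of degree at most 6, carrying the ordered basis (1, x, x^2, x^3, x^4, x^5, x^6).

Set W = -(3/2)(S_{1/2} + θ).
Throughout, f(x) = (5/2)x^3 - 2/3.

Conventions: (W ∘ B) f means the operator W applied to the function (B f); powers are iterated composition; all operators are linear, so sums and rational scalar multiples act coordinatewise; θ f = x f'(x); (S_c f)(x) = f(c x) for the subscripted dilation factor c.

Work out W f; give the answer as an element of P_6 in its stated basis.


g(x) = -(375/32)x^3 + 1

S_{1/2} f = (5/16)x^3 - 2/3
θ f = (15/2)x^3
(S_{1/2} + θ) f = (125/16)x^3 - 2/3
(-(3/2)(S_{1/2} + θ)) f = -(375/32)x^3 + 1


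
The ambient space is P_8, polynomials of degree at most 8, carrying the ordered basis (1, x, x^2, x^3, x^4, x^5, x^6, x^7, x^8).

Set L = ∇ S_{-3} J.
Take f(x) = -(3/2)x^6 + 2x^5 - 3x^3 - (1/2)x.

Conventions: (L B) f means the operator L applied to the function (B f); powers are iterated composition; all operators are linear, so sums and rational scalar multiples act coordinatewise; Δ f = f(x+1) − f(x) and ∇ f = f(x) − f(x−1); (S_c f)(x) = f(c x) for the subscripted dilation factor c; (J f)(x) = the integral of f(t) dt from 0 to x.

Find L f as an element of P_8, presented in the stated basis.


J f = -(3/14)x^7 + (1/3)x^6 - (3/4)x^4 - (1/4)x^2
S_{-3} J f = (6561/14)x^7 + 243x^6 - (243/4)x^4 - (9/4)x^2
∇ S_{-3} J f = (6561/2)x^6 - (16767/2)x^5 + (25515/2)x^4 - (23571/2)x^3 + 6561x^2 - 2070x + 4041/14

g(x) = (6561/2)x^6 - (16767/2)x^5 + (25515/2)x^4 - (23571/2)x^3 + 6561x^2 - 2070x + 4041/14


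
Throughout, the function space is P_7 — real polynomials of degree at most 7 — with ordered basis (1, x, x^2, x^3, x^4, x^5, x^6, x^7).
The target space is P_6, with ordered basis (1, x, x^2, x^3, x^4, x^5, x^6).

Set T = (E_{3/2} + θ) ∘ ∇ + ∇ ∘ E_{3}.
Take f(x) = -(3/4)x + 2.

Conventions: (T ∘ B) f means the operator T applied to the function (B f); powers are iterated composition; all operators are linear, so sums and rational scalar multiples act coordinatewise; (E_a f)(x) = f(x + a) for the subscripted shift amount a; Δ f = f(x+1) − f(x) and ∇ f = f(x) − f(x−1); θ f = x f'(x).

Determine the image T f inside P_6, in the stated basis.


the image equals g(x) = -3/2

∇ f = -3/4
E_{3/2} ∇ f = -3/4
θ ∇ f = 0
(E_{3/2} + θ) ∇ f = -3/4
E_{3} f = -(3/4)x - 1/4
∇ E_{3} f = -3/4
((E_{3/2} + θ) ∘ ∇ + ∇ ∘ E_{3}) f = -3/2


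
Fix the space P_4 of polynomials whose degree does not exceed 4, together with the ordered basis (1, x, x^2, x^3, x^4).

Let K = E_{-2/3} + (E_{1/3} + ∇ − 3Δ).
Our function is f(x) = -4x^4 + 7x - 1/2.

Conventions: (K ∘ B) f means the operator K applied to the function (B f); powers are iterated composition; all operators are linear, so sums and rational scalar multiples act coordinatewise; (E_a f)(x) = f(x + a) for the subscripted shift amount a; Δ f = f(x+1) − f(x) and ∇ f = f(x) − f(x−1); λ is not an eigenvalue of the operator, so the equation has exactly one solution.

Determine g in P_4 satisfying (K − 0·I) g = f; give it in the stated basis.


write g with unknown coordinates in the stated basis and equate coefficients in (K − 0·I) g = f
solving from the highest basis element down gives g = -2x^4 - (28/3)x^3 - (160/3)x^2 - (9623/54)x - 50923/162
check: K g = -4x^4 + 7x - 1/2
so K g − 0·g = -4x^4 + 7x - 1/2 = f ✓

the image equals g(x) = -2x^4 - (28/3)x^3 - (160/3)x^2 - (9623/54)x - 50923/162


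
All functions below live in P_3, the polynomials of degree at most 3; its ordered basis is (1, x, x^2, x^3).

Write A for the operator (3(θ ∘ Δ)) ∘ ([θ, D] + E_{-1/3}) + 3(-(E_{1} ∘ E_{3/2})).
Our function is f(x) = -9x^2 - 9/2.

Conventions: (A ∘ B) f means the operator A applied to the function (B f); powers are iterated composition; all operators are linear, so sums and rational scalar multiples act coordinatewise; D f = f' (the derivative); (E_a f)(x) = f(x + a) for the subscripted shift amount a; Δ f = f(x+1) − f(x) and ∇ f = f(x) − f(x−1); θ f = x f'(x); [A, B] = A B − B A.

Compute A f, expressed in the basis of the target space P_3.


D f = -18x
θ D f = -18x
θ f = -18x^2
D θ f = -36x
[θ, D] f = 18x
E_{-1/3} f = -9x^2 + 6x - 11/2
([θ, D] + E_{-1/3}) f = -9x^2 + 24x - 11/2
Δ ([θ, D] + E_{-1/3}) f = -18x + 15
θ Δ ([θ, D] + E_{-1/3}) f = -18x
(3(θ ∘ Δ)) ([θ, D] + E_{-1/3}) f = -54x
E_{3/2} f = -9x^2 - 27x - 99/4
E_{1} E_{3/2} f = -9x^2 - 45x - 243/4
(-(E_{1} ∘ E_{3/2})) f = 9x^2 + 45x + 243/4
(3(-(E_{1} ∘ E_{3/2}))) f = 27x^2 + 135x + 729/4
((3(θ ∘ Δ)) ∘ ([θ, D] + E_{-1/3}) + 3(-(E_{1} ∘ E_{3/2}))) f = 27x^2 + 81x + 729/4

g(x) = 27x^2 + 81x + 729/4


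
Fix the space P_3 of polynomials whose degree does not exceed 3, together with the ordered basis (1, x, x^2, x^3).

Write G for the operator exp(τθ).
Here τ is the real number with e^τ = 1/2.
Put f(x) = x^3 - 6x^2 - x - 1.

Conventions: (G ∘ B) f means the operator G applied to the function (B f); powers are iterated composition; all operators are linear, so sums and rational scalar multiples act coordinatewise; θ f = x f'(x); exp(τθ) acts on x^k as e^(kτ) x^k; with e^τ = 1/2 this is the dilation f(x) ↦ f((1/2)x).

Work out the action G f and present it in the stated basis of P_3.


exp(τθ) x^k = e^(kτ) x^k; with e^τ = 1/2 this sends x^k to (1/2)^k x^k
x ↦ 1/2 x
x^2 ↦ 1/4 x^2
x^3 ↦ 1/8 x^3
applying this coordinatewise to f: exp(τθ) f = (1/8)x^3 - (3/2)x^2 - (1/2)x - 1

the image equals g(x) = (1/8)x^3 - (3/2)x^2 - (1/2)x - 1


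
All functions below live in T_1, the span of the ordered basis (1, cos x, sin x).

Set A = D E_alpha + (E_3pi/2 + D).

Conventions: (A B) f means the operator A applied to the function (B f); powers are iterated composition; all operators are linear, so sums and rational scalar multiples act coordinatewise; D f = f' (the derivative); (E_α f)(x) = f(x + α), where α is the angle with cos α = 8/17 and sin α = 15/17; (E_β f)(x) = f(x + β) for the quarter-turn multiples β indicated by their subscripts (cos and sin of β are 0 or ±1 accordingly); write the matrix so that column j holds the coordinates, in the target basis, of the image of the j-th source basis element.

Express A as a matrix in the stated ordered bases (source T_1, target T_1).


the matrix is [[1, 0, 0]; [0, -15/17, 8/17]; [0, -8/17, -15/17]] (rows listed top to bottom)

image of 1: 1
image of cos x: -(15/17)cos x - (8/17)sin x
image of sin x: (8/17)cos x - (15/17)sin x
each image's coordinates form column j of the matrix


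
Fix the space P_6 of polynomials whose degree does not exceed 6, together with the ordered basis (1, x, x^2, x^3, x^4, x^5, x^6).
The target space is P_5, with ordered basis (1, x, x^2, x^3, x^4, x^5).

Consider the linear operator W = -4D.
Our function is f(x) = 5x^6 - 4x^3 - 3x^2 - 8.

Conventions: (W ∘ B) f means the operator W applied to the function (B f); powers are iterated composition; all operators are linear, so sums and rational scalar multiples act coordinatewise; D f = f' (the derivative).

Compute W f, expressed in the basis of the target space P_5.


D f = 30x^5 - 12x^2 - 6x
(-4D) f = -120x^5 + 48x^2 + 24x

the image equals g(x) = -120x^5 + 48x^2 + 24x


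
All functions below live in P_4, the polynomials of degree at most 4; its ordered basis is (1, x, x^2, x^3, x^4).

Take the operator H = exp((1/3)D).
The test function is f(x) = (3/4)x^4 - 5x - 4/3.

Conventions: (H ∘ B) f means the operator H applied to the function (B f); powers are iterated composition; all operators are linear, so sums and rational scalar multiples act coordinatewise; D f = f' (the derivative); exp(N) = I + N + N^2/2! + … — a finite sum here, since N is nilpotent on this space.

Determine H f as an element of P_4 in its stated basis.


the image equals g(x) = (3/4)x^4 + x^3 + (1/2)x^2 - (44/9)x - 323/108

order-1 term: x^3 - 5/3
order-2 term: (1/2)x^2
order-3 term: (1/9)x
order-4 term: 1/108
the series for exp((1/3)D) f terminates at order 4
exp((1/3)D) f = (3/4)x^4 + x^3 + (1/2)x^2 - (44/9)x - 323/108


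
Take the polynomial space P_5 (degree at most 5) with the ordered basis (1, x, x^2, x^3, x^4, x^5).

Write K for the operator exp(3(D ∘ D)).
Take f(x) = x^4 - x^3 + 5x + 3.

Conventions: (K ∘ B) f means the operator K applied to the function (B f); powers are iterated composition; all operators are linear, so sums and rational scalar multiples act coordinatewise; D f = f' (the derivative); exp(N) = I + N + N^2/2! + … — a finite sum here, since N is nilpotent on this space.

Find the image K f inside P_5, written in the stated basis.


the result is g(x) = x^4 - x^3 + 36x^2 - 13x + 111

order-1 term: 36x^2 - 18x
order-2 term: 108
the series for exp(3(D ∘ D)) f terminates at order 2
exp(3(D ∘ D)) f = x^4 - x^3 + 36x^2 - 13x + 111


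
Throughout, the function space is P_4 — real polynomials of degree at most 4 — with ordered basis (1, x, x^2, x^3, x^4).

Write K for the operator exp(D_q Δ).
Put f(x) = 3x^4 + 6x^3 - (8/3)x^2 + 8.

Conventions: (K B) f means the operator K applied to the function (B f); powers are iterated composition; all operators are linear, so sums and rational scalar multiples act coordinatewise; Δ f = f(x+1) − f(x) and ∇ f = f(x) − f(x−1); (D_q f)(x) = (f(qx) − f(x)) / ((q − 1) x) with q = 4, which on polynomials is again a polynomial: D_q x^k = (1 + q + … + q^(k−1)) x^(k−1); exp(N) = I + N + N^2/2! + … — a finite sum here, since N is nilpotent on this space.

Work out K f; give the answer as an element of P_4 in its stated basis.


g(x) = 3x^4 + 6x^3 + (748/3)x^2 + 180x + 854/3

order-1 term: 252x^2 + 180x + 74/3
order-2 term: 252
the series for exp(D_q Δ) f terminates at order 2
exp(D_q Δ) f = 3x^4 + 6x^3 + (748/3)x^2 + 180x + 854/3


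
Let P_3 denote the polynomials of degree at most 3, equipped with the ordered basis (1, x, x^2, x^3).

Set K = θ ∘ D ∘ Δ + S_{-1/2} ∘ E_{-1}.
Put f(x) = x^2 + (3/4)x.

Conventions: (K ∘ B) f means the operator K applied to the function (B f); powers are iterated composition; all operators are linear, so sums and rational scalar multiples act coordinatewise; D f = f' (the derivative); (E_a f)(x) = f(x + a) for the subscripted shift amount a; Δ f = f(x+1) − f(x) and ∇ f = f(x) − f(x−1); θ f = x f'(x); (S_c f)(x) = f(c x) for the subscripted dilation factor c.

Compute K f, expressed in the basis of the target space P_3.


Δ f = 2x + 7/4
D Δ f = 2
θ D Δ f = 0
E_{-1} f = x^2 - (5/4)x + 1/4
S_{-1/2} E_{-1} f = (1/4)x^2 + (5/8)x + 1/4
(θ ∘ D ∘ Δ + S_{-1/2} ∘ E_{-1}) f = (1/4)x^2 + (5/8)x + 1/4

g(x) = (1/4)x^2 + (5/8)x + 1/4


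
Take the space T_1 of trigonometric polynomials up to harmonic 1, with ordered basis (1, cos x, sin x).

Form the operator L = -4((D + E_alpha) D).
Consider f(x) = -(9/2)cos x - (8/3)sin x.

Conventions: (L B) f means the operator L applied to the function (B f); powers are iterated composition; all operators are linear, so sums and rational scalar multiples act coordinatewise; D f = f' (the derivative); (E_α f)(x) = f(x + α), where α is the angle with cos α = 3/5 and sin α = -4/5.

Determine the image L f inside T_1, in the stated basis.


the result is g(x) = (14/5)cos x - (194/15)sin x

D f = -(8/3)cos x + (9/2)sin x
D D f = (9/2)cos x + (8/3)sin x
E_alpha D f = -(26/5)cos x + (17/30)sin x
(D + E_alpha) D f = -(7/10)cos x + (97/30)sin x
(-4((D + E_alpha) D)) f = (14/5)cos x - (194/15)sin x


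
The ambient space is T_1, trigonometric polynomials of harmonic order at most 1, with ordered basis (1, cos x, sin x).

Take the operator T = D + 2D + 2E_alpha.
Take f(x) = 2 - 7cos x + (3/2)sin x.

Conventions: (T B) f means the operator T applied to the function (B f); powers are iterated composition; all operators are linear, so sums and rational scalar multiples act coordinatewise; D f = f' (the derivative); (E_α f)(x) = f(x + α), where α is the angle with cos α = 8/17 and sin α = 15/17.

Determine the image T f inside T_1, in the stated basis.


D f = (3/2)cos x + 7sin x
D f = (3/2)cos x + 7sin x
(2D) f = 3cos x + 14sin x
E_alpha f = 2 - (67/34)cos x + (117/17)sin x
(2E_alpha) f = 4 - (67/17)cos x + (234/17)sin x
(D + 2D + 2E_alpha) f = 4 + (19/34)cos x + (591/17)sin x

g(x) = 4 + (19/34)cos x + (591/17)sin x


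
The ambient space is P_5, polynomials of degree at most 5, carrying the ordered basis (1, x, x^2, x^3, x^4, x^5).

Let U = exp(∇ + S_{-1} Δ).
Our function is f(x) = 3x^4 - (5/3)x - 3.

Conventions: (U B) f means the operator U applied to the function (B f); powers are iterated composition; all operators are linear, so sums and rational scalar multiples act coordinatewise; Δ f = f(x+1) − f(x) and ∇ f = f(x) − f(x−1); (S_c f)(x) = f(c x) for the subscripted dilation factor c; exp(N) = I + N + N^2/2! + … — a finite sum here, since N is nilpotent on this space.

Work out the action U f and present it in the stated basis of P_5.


order-1 term: -10/3
the series for exp(∇ + S_{-1} Δ) f terminates at order 1
exp(∇ + S_{-1} Δ) f = 3x^4 - (5/3)x - 19/3

the image equals g(x) = 3x^4 - (5/3)x - 19/3


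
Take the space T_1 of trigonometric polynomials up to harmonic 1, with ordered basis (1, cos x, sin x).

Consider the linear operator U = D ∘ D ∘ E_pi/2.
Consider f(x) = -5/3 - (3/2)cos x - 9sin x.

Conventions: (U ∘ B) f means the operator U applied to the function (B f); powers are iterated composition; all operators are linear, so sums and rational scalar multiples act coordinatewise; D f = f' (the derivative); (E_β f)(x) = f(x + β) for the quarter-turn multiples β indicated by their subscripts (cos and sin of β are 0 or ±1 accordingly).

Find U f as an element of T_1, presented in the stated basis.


the image equals g(x) = 9cos x - (3/2)sin x

E_pi/2 f = -5/3 - 9cos x + (3/2)sin x
D E_pi/2 f = (3/2)cos x + 9sin x
D D E_pi/2 f = 9cos x - (3/2)sin x


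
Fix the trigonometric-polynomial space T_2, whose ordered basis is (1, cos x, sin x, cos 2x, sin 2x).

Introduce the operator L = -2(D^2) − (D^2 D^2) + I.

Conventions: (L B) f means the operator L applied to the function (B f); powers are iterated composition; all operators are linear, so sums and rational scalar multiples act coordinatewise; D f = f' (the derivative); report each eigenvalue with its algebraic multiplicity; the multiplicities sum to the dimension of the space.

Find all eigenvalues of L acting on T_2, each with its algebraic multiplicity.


image of 1: 1
image of cos x: 2cos x
image of sin x: 2sin x
image of cos 2x: -7cos 2x
image of sin 2x: -7sin 2x
the matrix is diagonal; its diagonal is (1, 2, 2, -7, -7)
for a triangular matrix the eigenvalues are the diagonal entries, with algebraic multiplicity their repetition count

λ = -7 (multiplicity 2), λ = 1 (multiplicity 1), λ = 2 (multiplicity 2)


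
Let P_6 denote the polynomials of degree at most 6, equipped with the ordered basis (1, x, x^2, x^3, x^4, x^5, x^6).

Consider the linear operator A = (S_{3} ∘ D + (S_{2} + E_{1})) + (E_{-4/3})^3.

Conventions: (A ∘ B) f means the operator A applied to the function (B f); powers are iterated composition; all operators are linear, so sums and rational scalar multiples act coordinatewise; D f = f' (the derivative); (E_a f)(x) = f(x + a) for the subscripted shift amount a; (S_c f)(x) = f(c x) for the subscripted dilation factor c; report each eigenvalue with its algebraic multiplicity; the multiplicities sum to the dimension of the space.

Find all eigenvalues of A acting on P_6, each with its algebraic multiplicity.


λ = 3 (multiplicity 1), λ = 4 (multiplicity 1), λ = 6 (multiplicity 1), λ = 10 (multiplicity 1), λ = 18 (multiplicity 1), λ = 34 (multiplicity 1), λ = 66 (multiplicity 1)

image of 1: 3
image of x: 4x - 2
image of x^2: 6x^2 + 17
image of x^3: 10x^3 + 18x^2 + 51x - 63
image of x^4: 18x^4 + 96x^3 + 102x^2 - 252x + 257
image of x^5: 34x^5 + 390x^4 + 170x^3 - 630x^2 + 1285x - 1023
image of x^6: 66x^6 + 1440x^5 + 255x^4 - 1260x^3 + 3855x^2 - 6138x + 4097
the matrix is upper triangular; its diagonal is (3, 4, 6, 10, 18, 34, 66)
for a triangular matrix the eigenvalues are the diagonal entries, with algebraic multiplicity their repetition count


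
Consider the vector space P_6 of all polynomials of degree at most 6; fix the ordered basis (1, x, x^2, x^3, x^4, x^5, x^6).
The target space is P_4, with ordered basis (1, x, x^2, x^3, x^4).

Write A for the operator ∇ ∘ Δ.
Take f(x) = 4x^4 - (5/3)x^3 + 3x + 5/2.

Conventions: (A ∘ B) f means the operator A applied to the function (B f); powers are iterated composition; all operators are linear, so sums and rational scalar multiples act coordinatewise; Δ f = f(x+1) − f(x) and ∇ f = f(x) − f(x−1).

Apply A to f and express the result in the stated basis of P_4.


the image equals g(x) = 48x^2 - 10x + 8

Δ f = 16x^3 + 19x^2 + 11x + 16/3
∇ Δ f = 48x^2 - 10x + 8


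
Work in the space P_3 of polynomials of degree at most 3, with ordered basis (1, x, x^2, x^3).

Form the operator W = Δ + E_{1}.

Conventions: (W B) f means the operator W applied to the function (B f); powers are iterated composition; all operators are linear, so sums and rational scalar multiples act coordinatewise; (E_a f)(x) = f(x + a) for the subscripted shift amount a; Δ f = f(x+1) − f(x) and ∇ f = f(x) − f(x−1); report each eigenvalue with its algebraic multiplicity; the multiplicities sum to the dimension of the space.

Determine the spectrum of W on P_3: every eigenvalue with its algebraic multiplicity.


image of 1: 1
image of x: x + 2
image of x^2: x^2 + 4x + 2
image of x^3: x^3 + 6x^2 + 6x + 2
the matrix is upper triangular; its diagonal is (1, 1, 1, 1)
for a triangular matrix the eigenvalues are the diagonal entries, with algebraic multiplicity their repetition count

λ = 1 (multiplicity 4)


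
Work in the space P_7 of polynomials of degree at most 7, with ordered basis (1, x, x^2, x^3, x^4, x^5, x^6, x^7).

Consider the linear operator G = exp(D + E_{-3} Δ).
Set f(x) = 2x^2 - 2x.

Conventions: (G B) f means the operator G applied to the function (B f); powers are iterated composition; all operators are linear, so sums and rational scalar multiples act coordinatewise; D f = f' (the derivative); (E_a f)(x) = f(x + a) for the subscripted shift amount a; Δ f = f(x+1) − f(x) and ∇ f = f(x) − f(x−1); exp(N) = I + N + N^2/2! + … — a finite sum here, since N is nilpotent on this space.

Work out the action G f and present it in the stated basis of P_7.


order-1 term: 8x - 14
order-2 term: 8
the series for exp(D + E_{-3} Δ) f terminates at order 2
exp(D + E_{-3} Δ) f = 2x^2 + 6x - 6

g(x) = 2x^2 + 6x - 6


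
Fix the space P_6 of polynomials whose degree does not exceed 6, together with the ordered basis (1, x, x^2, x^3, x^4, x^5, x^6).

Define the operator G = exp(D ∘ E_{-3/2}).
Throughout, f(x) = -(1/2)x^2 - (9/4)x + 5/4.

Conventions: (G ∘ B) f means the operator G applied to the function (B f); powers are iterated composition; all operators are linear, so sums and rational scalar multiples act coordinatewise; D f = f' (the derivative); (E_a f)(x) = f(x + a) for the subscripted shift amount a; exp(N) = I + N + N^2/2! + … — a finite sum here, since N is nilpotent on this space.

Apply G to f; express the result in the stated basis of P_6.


order-1 term: -x - 3/4
order-2 term: -1/2
the series for exp(D ∘ E_{-3/2}) f terminates at order 2
exp(D ∘ E_{-3/2}) f = -(1/2)x^2 - (13/4)x

the image equals g(x) = -(1/2)x^2 - (13/4)x


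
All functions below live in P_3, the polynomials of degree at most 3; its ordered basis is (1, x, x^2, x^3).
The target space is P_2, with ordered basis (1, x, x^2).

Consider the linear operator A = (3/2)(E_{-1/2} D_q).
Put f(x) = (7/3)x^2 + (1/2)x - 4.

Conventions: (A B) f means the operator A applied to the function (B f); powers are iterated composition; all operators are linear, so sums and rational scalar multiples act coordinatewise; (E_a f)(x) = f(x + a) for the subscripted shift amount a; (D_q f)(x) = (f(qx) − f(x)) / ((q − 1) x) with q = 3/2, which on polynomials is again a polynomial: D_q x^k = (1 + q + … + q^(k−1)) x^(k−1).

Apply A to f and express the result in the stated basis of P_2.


the result is g(x) = (35/4)x - 29/8

D_q f = (35/6)x + 1/2
E_{-1/2} D_q f = (35/6)x - 29/12
((3/2)(E_{-1/2} D_q)) f = (35/4)x - 29/8


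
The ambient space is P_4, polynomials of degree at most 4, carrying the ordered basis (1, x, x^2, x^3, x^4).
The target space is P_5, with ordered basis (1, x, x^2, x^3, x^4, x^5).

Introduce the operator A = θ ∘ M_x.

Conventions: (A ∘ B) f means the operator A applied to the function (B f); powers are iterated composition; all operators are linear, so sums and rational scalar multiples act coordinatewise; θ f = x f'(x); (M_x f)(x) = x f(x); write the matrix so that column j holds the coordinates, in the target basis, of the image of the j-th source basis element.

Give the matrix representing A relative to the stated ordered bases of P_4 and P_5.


the matrix is [[0, 0, 0, 0, 0]; [1, 0, 0, 0, 0]; [0, 2, 0, 0, 0]; [0, 0, 3, 0, 0]; [0, 0, 0, 4, 0]; [0, 0, 0, 0, 5]] (rows listed top to bottom)

image of 1: x
image of x: 2x^2
image of x^2: 3x^3
image of x^3: 4x^4
image of x^4: 5x^5
each image's coordinates form column j of the matrix


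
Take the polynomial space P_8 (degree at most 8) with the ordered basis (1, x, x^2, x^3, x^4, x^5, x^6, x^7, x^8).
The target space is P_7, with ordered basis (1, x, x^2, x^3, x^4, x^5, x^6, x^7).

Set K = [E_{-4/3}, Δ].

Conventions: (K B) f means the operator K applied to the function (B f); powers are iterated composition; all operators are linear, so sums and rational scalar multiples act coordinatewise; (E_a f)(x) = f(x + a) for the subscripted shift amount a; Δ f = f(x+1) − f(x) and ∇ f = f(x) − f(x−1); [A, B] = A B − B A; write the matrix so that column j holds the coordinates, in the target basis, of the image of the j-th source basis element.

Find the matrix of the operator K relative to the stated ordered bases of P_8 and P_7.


the matrix is [[0, 0, 0, 0, 0, 0, 0, 0, 0]; [0, 0, 0, 0, 0, 0, 0, 0, 0]; [0, 0, 0, 0, 0, 0, 0, 0, 0]; [0, 0, 0, 0, 0, 0, 0, 0, 0]; [0, 0, 0, 0, 0, 0, 0, 0, 0]; [0, 0, 0, 0, 0, 0, 0, 0, 0]; [0, 0, 0, 0, 0, 0, 0, 0, 0]; [0, 0, 0, 0, 0, 0, 0, 0, 0]] (rows listed top to bottom)

image of 1: 0
image of x: 0
image of x^2: 0
image of x^3: 0
image of x^4: 0
image of x^5: 0
image of x^6: 0
image of x^7: 0
image of x^8: 0
each image's coordinates form column j of the matrix


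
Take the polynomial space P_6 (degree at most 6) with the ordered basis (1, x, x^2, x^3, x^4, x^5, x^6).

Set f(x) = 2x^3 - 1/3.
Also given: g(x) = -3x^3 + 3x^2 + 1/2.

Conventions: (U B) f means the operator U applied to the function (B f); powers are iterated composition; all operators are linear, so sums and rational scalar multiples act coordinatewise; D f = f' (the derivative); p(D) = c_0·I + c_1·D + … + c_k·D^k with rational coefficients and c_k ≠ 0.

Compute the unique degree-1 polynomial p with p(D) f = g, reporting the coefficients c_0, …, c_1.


D^0 f = 2x^3 - 1/3
D^1 f = 6x^2
matching coefficients of g against c_0 f + c_1 Df + … from the top degree down determines the c_i
solution: c_0 = -3/2, c_1 = 1/2

p(D) = -(3/2)·I + (1/2)·D, i.e. c_0 = -3/2, c_1 = 1/2


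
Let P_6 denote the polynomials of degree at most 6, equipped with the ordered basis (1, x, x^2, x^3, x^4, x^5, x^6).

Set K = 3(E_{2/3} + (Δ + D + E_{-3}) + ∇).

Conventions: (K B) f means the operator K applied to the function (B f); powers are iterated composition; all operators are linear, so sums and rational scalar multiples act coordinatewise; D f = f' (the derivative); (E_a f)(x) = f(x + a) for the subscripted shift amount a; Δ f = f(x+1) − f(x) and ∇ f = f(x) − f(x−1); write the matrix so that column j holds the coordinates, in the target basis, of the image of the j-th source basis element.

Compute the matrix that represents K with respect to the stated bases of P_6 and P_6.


the matrix is [[6, 2, 85/3, -667/9, 6577/27, -58531/81, 531505/243]; [0, 6, 4, 85, -2668/9, 32885/27, -117062/27]; [0, 0, 6, 6, 170, -6670/9, 32885/9]; [0, 0, 0, 6, 8, 850/3, -13340/9]; [0, 0, 0, 0, 6, 10, 425]; [0, 0, 0, 0, 0, 6, 12]; [0, 0, 0, 0, 0, 0, 6]] (rows listed top to bottom)

image of 1: 6
image of x: 6x + 2
image of x^2: 6x^2 + 4x + 85/3
image of x^3: 6x^3 + 6x^2 + 85x - 667/9
image of x^4: 6x^4 + 8x^3 + 170x^2 - (2668/9)x + 6577/27
image of x^5: 6x^5 + 10x^4 + (850/3)x^3 - (6670/9)x^2 + (32885/27)x - 58531/81
image of x^6: 6x^6 + 12x^5 + 425x^4 - (13340/9)x^3 + (32885/9)x^2 - (117062/27)x + 531505/243
each image's coordinates form column j of the matrix


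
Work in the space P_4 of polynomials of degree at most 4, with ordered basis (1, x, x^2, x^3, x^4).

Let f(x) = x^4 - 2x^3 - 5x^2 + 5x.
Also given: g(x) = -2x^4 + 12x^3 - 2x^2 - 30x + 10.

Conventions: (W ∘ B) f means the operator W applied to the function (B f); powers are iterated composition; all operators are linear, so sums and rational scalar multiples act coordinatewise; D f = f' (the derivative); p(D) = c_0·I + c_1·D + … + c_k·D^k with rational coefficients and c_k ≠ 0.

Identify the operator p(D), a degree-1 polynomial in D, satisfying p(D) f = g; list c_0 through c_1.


D^0 f = x^4 - 2x^3 - 5x^2 + 5x
D^1 f = 4x^3 - 6x^2 - 10x + 5
matching coefficients of g against c_0 f + c_1 Df + … from the top degree down determines the c_i
solution: c_0 = -2, c_1 = 2

p(D) = -2·I + 2·D, i.e. c_0 = -2, c_1 = 2


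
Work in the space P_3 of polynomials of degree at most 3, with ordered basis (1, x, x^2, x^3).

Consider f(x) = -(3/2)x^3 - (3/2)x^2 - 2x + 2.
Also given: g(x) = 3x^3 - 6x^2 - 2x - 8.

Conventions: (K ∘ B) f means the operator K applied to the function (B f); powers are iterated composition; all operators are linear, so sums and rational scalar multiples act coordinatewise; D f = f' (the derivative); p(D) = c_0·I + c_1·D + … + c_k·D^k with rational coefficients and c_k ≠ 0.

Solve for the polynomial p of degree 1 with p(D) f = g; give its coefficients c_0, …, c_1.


D^0 f = -(3/2)x^3 - (3/2)x^2 - 2x + 2
D^1 f = -(9/2)x^2 - 3x - 2
matching coefficients of g against c_0 f + c_1 Df + … from the top degree down determines the c_i
solution: c_0 = -2, c_1 = 2

c_0 = -2, c_1 = 2


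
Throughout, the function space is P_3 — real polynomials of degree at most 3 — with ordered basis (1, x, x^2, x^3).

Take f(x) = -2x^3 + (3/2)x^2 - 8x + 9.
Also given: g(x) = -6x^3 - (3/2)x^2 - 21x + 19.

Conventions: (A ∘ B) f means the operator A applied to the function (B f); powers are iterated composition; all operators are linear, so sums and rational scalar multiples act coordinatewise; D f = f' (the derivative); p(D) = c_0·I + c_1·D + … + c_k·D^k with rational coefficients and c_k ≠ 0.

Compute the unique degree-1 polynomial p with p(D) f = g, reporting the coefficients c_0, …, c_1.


c_0 = 3, c_1 = 1

D^0 f = -2x^3 + (3/2)x^2 - 8x + 9
D^1 f = -6x^2 + 3x - 8
matching coefficients of g against c_0 f + c_1 Df + … from the top degree down determines the c_i
solution: c_0 = 3, c_1 = 1


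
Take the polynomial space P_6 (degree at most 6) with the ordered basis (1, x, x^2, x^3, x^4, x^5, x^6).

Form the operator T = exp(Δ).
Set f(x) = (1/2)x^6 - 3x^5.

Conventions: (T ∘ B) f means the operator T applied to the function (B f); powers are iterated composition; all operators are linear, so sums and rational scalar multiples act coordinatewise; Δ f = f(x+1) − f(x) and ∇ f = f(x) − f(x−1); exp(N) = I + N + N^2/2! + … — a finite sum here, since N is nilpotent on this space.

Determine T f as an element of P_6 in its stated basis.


the result is g(x) = (1/2)x^6 - 10x^3 - (75/2)x^2 - 69x - 109/2

order-1 term: 3x^5 - (15/2)x^4 - 20x^3 - (45/2)x^2 - 12x - 5/2
order-2 term: (15/2)x^4 - (75/2)x^2 - 60x - 59/2
order-3 term: 10x^3 + 15x^2 - 15x - 30
order-4 term: (15/2)x^2 + 15x + 5/2
order-5 term: 3x + 9/2
order-6 term: 1/2
the series for exp(Δ) f terminates at order 6
exp(Δ) f = (1/2)x^6 - 10x^3 - (75/2)x^2 - 69x - 109/2


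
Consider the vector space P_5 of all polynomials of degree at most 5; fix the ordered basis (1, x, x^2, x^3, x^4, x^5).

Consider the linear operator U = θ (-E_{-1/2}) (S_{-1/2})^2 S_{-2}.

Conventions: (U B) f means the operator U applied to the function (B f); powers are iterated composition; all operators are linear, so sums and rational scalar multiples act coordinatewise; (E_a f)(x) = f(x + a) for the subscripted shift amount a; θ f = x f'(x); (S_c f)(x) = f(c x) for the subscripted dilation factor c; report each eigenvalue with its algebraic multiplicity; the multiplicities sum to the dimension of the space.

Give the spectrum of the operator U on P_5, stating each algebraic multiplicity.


image of 1: 0
image of x: (1/2)x
image of x^2: -(1/2)x^2 + (1/4)x
image of x^3: (3/8)x^3 - (3/8)x^2 + (3/32)x
image of x^4: -(1/4)x^4 + (3/8)x^3 - (3/16)x^2 + (1/32)x
image of x^5: (5/32)x^5 - (5/16)x^4 + (15/64)x^3 - (5/64)x^2 + (5/512)x
the matrix is upper triangular; its diagonal is (0, 1/2, -1/2, 3/8, -1/4, 5/32)
for a triangular matrix the eigenvalues are the diagonal entries, with algebraic multiplicity their repetition count

λ = -1/2 (multiplicity 1), λ = -1/4 (multiplicity 1), λ = 0 (multiplicity 1), λ = 5/32 (multiplicity 1), λ = 3/8 (multiplicity 1), λ = 1/2 (multiplicity 1)


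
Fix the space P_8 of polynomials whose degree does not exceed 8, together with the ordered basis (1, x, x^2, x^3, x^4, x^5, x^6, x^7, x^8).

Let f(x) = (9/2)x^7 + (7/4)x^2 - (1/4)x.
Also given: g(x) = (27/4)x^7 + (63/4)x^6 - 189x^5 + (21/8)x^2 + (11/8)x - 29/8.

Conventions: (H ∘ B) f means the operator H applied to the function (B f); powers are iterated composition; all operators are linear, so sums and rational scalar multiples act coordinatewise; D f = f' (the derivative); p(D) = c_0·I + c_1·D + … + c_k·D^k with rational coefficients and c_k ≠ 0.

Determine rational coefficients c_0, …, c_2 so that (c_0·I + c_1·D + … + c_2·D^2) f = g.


p(D) = (3/2)·I + (1/2)·D − D^2, i.e. c_0 = 3/2, c_1 = 1/2, c_2 = -1

D^0 f = (9/2)x^7 + (7/4)x^2 - (1/4)x
D^1 f = (63/2)x^6 + (7/2)x - 1/4
D^2 f = 189x^5 + 7/2
matching coefficients of g against c_0 f + c_1 Df + … from the top degree down determines the c_i
solution: c_0 = 3/2, c_1 = 1/2, c_2 = -1


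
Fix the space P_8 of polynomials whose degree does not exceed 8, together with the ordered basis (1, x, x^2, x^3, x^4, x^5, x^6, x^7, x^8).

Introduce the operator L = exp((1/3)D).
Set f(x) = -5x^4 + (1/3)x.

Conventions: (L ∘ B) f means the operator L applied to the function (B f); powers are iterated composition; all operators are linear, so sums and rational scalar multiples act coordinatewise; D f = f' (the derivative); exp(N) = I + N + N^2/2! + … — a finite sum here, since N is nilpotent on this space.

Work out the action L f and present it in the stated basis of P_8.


g(x) = -5x^4 - (20/3)x^3 - (10/3)x^2 - (11/27)x + 4/81

order-1 term: -(20/3)x^3 + 1/9
order-2 term: -(10/3)x^2
order-3 term: -(20/27)x
order-4 term: -5/81
the series for exp((1/3)D) f terminates at order 4
exp((1/3)D) f = -5x^4 - (20/3)x^3 - (10/3)x^2 - (11/27)x + 4/81


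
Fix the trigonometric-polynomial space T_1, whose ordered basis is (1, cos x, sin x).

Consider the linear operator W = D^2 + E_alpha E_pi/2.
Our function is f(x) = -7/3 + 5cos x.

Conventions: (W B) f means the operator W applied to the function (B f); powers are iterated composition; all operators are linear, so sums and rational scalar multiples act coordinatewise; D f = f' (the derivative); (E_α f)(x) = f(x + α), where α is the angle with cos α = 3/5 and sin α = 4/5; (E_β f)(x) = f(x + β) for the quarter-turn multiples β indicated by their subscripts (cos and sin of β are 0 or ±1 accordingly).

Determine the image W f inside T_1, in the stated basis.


D f = -5sin x
D D f = -5cos x
E_pi/2 f = -7/3 - 5sin x
E_alpha E_pi/2 f = -7/3 - 4cos x - 3sin x
(D^2 + E_alpha E_pi/2) f = -7/3 - 9cos x - 3sin x

g(x) = -7/3 - 9cos x - 3sin x


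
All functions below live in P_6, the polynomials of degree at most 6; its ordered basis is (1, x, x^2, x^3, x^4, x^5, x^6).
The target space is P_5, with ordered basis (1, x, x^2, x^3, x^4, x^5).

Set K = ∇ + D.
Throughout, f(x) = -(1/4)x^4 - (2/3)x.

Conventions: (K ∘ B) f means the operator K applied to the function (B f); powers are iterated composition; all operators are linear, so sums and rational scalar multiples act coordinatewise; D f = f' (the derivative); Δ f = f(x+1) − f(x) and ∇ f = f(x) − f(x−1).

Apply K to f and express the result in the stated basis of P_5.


∇ f = -x^3 + (3/2)x^2 - x - 5/12
D f = -x^3 - 2/3
(∇ + D) f = -2x^3 + (3/2)x^2 - x - 13/12

the image equals g(x) = -2x^3 + (3/2)x^2 - x - 13/12


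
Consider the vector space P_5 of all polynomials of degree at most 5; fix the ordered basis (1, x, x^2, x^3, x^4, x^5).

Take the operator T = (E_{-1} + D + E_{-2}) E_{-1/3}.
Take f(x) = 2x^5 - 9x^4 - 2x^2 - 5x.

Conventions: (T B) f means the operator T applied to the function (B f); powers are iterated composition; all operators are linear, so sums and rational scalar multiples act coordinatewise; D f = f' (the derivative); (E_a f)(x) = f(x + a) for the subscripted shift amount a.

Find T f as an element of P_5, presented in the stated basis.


the result is g(x) = 4x^5 - (134/3)x^4 + (2044/9)x^3 - (17626/27)x^2 + (69488/81)x - 106993/243

E_{-1/3} f = 2x^5 - (37/3)x^4 + (128/9)x^3 - (236/27)x^2 - (179/81)x + 322/243
E_{-1} E_{-1/3} f = 2x^5 - (67/3)x^4 + (752/9)x^3 - (3926/27)x^2 + (9499/81)x - 8204/243
D E_{-1/3} f = 10x^4 - (148/3)x^3 + (128/3)x^2 - (472/27)x - 179/81
E_{-2} E_{-1/3} f = 2x^5 - (97/3)x^4 + (1736/9)x^3 - (14852/27)x^2 + (61405/81)x - 98252/243
(E_{-1} + D + E_{-2}) E_{-1/3} f = 4x^5 - (134/3)x^4 + (2044/9)x^3 - (17626/27)x^2 + (69488/81)x - 106993/243


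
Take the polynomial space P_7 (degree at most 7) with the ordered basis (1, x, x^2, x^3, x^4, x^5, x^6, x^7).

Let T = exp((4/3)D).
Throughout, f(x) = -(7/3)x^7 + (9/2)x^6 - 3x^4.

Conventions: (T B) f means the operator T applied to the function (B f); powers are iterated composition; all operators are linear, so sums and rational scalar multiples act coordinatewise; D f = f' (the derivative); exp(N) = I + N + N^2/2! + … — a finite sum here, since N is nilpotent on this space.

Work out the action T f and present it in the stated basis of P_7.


g(x) = -(7/3)x^7 - (311/18)x^6 - (460/9)x^5 - (6203/81)x^4 - (14768/243)x^3 - (6112/243)x^2 - (14080/2187)x - 11008/6561

order-1 term: -(196/9)x^6 + 36x^5 - 16x^3
order-2 term: -(784/9)x^5 + 120x^4 - 32x^2
order-3 term: -(15680/81)x^4 + (640/3)x^3 - (256/9)x
order-4 term: -(62720/243)x^3 + (640/3)x^2 - 256/27
order-5 term: -(50176/243)x^2 + (1024/9)x
order-6 term: -(200704/2187)x + 2048/81
order-7 term: -114688/6561
the series for exp((4/3)D) f terminates at order 7
exp((4/3)D) f = -(7/3)x^7 - (311/18)x^6 - (460/9)x^5 - (6203/81)x^4 - (14768/243)x^3 - (6112/243)x^2 - (14080/2187)x - 11008/6561


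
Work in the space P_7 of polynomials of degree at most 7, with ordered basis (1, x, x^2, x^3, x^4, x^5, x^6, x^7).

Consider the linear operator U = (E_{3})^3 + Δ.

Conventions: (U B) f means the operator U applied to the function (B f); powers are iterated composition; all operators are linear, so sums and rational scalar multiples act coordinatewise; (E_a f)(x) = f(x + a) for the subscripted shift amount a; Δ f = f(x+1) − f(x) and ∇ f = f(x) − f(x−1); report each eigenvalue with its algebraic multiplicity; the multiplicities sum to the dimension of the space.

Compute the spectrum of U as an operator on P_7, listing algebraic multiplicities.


λ = 1 (multiplicity 8)

image of 1: 1
image of x: x + 10
image of x^2: x^2 + 20x + 82
image of x^3: x^3 + 30x^2 + 246x + 730
image of x^4: x^4 + 40x^3 + 492x^2 + 2920x + 6562
image of x^5: x^5 + 50x^4 + 820x^3 + 7300x^2 + 32810x + 59050
image of x^6: x^6 + 60x^5 + 1230x^4 + 14600x^3 + 98430x^2 + 354300x + 531442
image of x^7: x^7 + 70x^6 + 1722x^5 + 25550x^4 + 229670x^3 + 1240050x^2 + 3720094x + 4782970
the matrix is upper triangular; its diagonal is (1, 1, 1, 1, 1, 1, 1, 1)
for a triangular matrix the eigenvalues are the diagonal entries, with algebraic multiplicity their repetition count


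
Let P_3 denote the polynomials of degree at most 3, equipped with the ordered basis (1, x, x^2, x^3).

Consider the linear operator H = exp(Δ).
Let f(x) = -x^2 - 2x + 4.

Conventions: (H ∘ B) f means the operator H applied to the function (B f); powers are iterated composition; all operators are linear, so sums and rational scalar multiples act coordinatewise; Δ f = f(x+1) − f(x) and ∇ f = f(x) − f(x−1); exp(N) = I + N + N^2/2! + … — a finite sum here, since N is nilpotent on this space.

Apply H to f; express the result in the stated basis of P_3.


g(x) = -x^2 - 4x

order-1 term: -2x - 3
order-2 term: -1
the series for exp(Δ) f terminates at order 2
exp(Δ) f = -x^2 - 4x
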